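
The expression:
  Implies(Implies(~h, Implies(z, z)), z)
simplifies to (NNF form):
z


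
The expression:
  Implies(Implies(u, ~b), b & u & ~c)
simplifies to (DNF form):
b & u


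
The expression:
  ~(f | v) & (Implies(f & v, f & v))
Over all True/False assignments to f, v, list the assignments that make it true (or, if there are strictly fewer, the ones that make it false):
is true only for:
  f=False, v=False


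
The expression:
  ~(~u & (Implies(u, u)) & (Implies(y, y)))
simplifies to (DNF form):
u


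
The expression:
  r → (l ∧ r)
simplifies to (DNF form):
l ∨ ¬r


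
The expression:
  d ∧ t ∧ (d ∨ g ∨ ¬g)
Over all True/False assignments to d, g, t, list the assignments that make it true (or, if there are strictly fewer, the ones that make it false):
is true only for:
  d=True, g=False, t=True;
  d=True, g=True, t=True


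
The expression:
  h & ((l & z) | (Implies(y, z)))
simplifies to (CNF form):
h & (z | ~y)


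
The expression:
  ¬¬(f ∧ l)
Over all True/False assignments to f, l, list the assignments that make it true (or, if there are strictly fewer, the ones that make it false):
is true only for:
  f=True, l=True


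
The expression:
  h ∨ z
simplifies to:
h ∨ z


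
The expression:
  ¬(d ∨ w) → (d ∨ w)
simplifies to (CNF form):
d ∨ w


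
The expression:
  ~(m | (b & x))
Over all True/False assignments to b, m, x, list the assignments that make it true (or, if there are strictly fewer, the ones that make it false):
is true only for:
  b=False, m=False, x=False;
  b=False, m=False, x=True;
  b=True, m=False, x=False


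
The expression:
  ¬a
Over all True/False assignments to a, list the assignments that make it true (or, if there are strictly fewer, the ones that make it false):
is true only for:
  a=False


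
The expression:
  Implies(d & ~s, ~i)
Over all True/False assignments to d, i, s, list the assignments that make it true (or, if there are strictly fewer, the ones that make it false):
is false only for:
  d=True, i=True, s=False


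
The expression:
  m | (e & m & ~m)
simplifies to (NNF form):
m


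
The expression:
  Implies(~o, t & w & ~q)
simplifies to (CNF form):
(o | t) & (o | w) & (o | ~q)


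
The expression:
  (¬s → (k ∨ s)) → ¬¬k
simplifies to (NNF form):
k ∨ ¬s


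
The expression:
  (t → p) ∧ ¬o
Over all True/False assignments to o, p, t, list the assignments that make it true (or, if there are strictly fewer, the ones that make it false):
is true only for:
  o=False, p=False, t=False;
  o=False, p=True, t=False;
  o=False, p=True, t=True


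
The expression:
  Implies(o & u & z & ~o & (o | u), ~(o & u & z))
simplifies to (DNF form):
True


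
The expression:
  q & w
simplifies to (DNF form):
q & w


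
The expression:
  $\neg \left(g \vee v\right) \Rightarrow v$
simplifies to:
$g \vee v$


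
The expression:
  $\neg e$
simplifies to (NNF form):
$\neg e$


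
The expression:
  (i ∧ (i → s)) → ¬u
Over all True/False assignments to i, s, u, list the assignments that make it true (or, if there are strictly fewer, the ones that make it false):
is false only for:
  i=True, s=True, u=True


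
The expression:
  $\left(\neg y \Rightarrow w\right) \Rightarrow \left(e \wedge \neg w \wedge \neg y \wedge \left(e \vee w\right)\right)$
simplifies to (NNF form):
$\neg w \wedge \neg y$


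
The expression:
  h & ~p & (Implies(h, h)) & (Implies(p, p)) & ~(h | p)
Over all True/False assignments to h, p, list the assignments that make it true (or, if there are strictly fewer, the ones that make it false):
is never true.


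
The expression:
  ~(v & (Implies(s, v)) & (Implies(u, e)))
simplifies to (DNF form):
~v | (u & ~e)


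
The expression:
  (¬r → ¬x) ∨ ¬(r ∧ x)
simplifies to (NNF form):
True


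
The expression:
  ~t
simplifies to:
~t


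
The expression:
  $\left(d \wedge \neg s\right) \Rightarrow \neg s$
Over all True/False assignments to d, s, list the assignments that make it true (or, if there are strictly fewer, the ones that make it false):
is always true.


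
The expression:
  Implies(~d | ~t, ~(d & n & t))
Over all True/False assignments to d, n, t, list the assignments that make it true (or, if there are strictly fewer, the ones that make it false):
is always true.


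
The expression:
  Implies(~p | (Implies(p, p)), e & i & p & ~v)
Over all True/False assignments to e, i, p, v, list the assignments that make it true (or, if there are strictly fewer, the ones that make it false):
is true only for:
  e=True, i=True, p=True, v=False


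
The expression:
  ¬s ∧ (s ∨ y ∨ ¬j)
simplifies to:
¬s ∧ (y ∨ ¬j)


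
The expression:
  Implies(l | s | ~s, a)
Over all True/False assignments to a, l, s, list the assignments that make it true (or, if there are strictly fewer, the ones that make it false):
is true only for:
  a=True, l=False, s=False;
  a=True, l=False, s=True;
  a=True, l=True, s=False;
  a=True, l=True, s=True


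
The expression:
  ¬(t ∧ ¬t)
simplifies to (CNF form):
True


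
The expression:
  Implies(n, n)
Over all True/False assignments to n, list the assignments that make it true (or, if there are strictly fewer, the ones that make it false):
is always true.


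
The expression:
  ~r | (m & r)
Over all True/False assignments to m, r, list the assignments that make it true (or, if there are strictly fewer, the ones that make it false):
is false only for:
  m=False, r=True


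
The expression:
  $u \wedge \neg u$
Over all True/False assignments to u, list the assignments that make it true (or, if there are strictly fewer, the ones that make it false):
is never true.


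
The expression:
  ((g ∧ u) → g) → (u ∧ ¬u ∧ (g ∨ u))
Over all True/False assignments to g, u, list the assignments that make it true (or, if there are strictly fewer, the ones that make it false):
is never true.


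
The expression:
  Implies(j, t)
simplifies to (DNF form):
t | ~j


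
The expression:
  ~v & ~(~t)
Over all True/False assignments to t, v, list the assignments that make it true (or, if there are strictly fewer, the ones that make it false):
is true only for:
  t=True, v=False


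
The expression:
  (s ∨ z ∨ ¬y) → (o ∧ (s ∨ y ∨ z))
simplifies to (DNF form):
(o ∧ s) ∨ (o ∧ z) ∨ (y ∧ ¬s ∧ ¬z)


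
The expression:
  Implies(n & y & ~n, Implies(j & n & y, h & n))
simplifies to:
True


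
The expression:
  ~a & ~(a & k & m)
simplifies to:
~a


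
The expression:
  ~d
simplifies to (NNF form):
~d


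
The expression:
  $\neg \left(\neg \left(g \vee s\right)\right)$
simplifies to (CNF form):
$g \vee s$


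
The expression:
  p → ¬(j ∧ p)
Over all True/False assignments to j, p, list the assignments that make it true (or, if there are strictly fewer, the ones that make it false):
is false only for:
  j=True, p=True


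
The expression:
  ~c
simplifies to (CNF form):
~c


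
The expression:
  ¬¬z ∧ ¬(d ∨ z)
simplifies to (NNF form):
False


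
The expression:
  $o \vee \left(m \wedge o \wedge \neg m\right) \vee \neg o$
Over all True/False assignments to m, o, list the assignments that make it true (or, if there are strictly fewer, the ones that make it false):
is always true.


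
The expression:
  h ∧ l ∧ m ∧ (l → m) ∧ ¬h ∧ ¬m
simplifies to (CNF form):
False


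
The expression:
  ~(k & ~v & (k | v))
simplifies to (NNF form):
v | ~k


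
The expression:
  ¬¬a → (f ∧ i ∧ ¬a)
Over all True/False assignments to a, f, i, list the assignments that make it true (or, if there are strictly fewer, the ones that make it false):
is true only for:
  a=False, f=False, i=False;
  a=False, f=False, i=True;
  a=False, f=True, i=False;
  a=False, f=True, i=True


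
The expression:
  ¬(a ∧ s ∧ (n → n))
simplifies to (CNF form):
¬a ∨ ¬s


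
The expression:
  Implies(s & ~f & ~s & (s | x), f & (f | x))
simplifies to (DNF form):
True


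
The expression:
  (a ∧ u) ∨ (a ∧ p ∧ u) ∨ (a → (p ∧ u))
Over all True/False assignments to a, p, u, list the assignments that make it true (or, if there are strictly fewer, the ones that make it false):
is false only for:
  a=True, p=False, u=False;
  a=True, p=True, u=False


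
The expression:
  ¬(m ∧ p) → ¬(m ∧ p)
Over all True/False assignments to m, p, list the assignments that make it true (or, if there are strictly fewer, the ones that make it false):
is always true.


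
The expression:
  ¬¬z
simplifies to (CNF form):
z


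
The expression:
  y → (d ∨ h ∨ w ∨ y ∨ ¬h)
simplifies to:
True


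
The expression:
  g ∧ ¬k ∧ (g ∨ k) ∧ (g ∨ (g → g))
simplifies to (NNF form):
g ∧ ¬k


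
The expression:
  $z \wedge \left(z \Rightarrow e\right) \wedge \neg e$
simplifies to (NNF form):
$\text{False}$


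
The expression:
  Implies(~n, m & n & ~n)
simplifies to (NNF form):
n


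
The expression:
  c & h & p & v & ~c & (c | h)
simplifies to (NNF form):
False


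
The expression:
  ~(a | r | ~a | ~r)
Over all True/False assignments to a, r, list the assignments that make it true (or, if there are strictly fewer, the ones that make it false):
is never true.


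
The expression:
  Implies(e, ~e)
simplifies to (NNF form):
~e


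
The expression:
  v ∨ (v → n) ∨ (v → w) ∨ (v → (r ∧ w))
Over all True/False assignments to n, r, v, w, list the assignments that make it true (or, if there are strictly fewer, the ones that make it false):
is always true.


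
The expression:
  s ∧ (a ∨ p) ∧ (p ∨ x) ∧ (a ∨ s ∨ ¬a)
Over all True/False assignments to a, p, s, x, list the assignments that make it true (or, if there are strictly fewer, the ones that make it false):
is true only for:
  a=False, p=True, s=True, x=False;
  a=False, p=True, s=True, x=True;
  a=True, p=False, s=True, x=True;
  a=True, p=True, s=True, x=False;
  a=True, p=True, s=True, x=True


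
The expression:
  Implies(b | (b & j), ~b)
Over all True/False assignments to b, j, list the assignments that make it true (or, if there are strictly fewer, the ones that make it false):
is true only for:
  b=False, j=False;
  b=False, j=True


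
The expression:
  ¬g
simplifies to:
¬g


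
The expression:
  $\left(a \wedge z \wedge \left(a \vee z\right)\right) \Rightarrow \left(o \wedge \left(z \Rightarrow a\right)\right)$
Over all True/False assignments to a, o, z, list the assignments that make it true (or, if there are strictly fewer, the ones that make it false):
is false only for:
  a=True, o=False, z=True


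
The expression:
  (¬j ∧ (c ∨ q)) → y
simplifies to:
j ∨ y ∨ (¬c ∧ ¬q)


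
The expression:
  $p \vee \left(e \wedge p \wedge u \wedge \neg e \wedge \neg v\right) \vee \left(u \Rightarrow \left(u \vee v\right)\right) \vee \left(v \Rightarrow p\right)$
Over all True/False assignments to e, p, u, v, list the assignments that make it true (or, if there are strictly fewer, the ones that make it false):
is always true.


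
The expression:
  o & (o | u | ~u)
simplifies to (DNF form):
o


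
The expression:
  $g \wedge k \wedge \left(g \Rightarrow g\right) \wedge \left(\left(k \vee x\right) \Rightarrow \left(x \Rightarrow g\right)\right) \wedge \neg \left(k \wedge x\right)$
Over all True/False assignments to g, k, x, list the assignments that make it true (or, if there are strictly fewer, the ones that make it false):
is true only for:
  g=True, k=True, x=False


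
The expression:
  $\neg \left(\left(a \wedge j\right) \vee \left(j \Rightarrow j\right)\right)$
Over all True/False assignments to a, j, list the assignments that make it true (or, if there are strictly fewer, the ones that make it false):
is never true.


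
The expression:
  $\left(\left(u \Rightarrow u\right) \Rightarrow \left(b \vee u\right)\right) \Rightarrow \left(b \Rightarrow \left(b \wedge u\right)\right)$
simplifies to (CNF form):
$u \vee \neg b$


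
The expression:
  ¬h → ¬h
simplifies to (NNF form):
True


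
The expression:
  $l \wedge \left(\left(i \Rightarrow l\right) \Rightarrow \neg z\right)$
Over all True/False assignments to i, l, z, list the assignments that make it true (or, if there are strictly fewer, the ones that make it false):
is true only for:
  i=False, l=True, z=False;
  i=True, l=True, z=False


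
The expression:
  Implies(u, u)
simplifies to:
True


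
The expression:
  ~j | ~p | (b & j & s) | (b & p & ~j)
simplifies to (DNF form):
~j | ~p | (b & s)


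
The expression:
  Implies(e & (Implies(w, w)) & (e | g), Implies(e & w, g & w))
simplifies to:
g | ~e | ~w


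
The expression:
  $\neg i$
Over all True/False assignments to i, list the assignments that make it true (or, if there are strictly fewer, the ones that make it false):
is true only for:
  i=False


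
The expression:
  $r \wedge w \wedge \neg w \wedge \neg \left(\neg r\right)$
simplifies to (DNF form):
$\text{False}$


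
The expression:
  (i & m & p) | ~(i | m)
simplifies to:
(i & m & p) | (~i & ~m)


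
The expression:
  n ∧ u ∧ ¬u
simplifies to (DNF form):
False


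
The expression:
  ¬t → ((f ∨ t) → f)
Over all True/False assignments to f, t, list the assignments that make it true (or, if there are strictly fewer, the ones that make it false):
is always true.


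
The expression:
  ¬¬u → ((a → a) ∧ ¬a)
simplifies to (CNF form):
¬a ∨ ¬u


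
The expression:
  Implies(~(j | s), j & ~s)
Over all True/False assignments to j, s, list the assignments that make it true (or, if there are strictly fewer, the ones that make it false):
is false only for:
  j=False, s=False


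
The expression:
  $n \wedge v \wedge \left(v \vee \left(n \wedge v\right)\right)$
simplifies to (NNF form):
$n \wedge v$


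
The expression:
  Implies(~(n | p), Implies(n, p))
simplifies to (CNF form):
True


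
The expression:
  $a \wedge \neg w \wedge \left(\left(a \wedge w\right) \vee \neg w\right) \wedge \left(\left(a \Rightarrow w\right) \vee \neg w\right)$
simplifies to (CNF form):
$a \wedge \neg w$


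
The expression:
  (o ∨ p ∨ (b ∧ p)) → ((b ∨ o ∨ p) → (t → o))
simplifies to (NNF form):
o ∨ ¬p ∨ ¬t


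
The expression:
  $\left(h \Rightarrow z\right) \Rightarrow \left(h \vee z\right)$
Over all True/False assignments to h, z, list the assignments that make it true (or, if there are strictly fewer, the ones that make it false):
is false only for:
  h=False, z=False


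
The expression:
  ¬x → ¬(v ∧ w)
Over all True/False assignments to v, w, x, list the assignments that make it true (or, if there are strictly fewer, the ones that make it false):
is false only for:
  v=True, w=True, x=False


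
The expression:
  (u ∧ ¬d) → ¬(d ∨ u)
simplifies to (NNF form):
d ∨ ¬u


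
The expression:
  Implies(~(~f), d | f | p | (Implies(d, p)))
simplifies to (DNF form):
True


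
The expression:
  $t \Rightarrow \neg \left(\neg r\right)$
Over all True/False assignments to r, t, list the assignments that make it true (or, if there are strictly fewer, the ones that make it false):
is false only for:
  r=False, t=True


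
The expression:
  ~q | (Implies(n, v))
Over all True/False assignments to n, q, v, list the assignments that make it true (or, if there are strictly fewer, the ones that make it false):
is false only for:
  n=True, q=True, v=False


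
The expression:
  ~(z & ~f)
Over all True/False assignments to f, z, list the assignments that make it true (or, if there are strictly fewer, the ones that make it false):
is false only for:
  f=False, z=True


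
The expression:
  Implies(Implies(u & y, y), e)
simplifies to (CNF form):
e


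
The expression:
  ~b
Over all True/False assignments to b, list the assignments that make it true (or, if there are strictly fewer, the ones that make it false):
is true only for:
  b=False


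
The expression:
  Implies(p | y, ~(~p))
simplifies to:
p | ~y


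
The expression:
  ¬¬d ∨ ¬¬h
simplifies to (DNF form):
d ∨ h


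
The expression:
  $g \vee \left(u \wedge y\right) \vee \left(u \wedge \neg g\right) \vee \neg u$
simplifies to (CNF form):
$\text{True}$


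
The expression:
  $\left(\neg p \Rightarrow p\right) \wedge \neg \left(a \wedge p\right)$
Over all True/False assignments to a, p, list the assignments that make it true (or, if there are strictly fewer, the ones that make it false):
is true only for:
  a=False, p=True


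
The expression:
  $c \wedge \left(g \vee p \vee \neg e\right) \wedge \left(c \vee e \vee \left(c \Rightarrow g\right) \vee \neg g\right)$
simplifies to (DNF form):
$\left(c \wedge g\right) \vee \left(c \wedge p\right) \vee \left(c \wedge \neg e\right)$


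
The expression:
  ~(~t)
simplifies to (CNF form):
t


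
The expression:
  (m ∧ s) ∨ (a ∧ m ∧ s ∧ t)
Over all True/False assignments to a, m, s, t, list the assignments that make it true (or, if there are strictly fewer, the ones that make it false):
is true only for:
  a=False, m=True, s=True, t=False;
  a=False, m=True, s=True, t=True;
  a=True, m=True, s=True, t=False;
  a=True, m=True, s=True, t=True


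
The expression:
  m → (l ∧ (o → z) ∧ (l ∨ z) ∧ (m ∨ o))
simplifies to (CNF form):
(l ∨ ¬m) ∧ (z ∨ ¬m ∨ ¬o)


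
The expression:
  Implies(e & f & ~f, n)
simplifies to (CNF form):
True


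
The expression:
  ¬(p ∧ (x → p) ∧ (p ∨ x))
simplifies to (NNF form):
¬p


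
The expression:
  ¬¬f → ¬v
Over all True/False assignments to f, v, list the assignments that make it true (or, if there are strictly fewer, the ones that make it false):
is false only for:
  f=True, v=True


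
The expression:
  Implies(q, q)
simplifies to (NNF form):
True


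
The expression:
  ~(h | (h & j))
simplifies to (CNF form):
~h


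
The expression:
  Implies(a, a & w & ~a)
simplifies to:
~a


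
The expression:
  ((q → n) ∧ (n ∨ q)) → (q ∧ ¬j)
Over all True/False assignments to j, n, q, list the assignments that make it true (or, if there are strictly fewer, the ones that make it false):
is false only for:
  j=False, n=True, q=False;
  j=True, n=True, q=False;
  j=True, n=True, q=True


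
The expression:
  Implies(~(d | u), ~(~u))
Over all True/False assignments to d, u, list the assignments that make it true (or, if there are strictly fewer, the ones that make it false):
is false only for:
  d=False, u=False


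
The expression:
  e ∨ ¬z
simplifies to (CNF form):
e ∨ ¬z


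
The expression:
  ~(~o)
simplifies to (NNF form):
o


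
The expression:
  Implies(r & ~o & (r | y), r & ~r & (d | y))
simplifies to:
o | ~r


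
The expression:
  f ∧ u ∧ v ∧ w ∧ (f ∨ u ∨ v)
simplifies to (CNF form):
f ∧ u ∧ v ∧ w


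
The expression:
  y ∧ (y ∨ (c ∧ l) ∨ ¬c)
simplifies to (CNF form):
y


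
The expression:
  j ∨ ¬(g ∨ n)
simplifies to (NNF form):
j ∨ (¬g ∧ ¬n)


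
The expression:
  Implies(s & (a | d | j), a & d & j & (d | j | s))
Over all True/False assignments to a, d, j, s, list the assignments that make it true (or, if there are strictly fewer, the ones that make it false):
is false only for:
  a=False, d=False, j=True, s=True;
  a=False, d=True, j=False, s=True;
  a=False, d=True, j=True, s=True;
  a=True, d=False, j=False, s=True;
  a=True, d=False, j=True, s=True;
  a=True, d=True, j=False, s=True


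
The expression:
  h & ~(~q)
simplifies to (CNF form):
h & q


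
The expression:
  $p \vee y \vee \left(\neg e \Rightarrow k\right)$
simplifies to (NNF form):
$e \vee k \vee p \vee y$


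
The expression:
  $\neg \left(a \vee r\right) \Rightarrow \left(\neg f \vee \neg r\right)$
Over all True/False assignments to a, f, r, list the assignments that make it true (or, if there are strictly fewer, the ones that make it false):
is always true.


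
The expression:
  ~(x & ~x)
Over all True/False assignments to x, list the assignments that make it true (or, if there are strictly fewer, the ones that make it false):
is always true.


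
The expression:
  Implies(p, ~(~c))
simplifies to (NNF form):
c | ~p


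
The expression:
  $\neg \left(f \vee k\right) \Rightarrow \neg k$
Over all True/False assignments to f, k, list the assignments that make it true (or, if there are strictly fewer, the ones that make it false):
is always true.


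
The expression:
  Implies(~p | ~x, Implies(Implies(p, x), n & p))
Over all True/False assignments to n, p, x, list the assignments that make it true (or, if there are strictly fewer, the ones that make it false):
is true only for:
  n=False, p=True, x=False;
  n=False, p=True, x=True;
  n=True, p=True, x=False;
  n=True, p=True, x=True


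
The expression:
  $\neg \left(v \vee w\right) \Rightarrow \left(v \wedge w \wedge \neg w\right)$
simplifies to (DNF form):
$v \vee w$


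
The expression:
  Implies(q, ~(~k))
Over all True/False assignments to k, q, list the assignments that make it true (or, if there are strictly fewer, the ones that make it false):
is false only for:
  k=False, q=True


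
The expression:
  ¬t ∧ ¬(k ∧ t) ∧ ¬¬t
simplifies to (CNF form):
False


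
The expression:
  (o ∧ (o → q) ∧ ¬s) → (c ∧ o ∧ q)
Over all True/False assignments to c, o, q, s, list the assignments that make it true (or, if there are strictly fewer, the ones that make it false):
is false only for:
  c=False, o=True, q=True, s=False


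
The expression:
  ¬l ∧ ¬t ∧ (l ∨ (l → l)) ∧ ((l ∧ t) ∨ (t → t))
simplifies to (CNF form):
¬l ∧ ¬t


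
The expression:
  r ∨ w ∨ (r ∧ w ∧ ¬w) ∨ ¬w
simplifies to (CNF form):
True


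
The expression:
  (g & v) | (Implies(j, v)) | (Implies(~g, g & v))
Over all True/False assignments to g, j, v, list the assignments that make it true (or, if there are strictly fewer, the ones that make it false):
is false only for:
  g=False, j=True, v=False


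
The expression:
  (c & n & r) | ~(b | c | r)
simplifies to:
(c & n & r) | (~b & ~c & ~r)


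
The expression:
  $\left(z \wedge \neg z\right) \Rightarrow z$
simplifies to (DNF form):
$\text{True}$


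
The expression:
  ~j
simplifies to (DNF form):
~j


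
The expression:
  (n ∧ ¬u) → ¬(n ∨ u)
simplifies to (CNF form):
u ∨ ¬n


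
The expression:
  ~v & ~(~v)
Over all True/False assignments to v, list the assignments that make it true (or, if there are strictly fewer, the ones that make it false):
is never true.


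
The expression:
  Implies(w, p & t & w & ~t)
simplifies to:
~w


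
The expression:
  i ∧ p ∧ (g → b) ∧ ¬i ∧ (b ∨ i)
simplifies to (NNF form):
False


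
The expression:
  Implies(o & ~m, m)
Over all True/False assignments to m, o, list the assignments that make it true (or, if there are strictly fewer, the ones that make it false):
is false only for:
  m=False, o=True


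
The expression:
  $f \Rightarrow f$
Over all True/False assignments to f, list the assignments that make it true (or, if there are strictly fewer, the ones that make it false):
is always true.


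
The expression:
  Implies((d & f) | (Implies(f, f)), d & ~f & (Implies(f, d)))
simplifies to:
d & ~f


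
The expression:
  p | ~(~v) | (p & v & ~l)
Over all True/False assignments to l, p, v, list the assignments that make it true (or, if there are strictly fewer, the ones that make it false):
is false only for:
  l=False, p=False, v=False;
  l=True, p=False, v=False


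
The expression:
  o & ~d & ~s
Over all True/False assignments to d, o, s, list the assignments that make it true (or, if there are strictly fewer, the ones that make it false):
is true only for:
  d=False, o=True, s=False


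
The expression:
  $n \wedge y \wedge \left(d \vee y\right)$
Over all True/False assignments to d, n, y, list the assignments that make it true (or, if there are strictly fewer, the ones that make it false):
is true only for:
  d=False, n=True, y=True;
  d=True, n=True, y=True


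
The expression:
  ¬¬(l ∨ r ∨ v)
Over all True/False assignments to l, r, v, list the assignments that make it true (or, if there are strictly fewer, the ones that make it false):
is false only for:
  l=False, r=False, v=False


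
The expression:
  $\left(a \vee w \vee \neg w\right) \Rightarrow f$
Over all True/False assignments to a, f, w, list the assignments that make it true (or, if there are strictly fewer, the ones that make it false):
is true only for:
  a=False, f=True, w=False;
  a=False, f=True, w=True;
  a=True, f=True, w=False;
  a=True, f=True, w=True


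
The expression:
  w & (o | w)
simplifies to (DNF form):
w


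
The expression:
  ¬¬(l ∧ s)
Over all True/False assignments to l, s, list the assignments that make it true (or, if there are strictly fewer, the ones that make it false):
is true only for:
  l=True, s=True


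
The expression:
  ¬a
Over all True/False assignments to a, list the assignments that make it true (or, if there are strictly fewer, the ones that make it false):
is true only for:
  a=False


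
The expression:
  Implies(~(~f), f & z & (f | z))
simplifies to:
z | ~f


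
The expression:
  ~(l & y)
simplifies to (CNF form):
~l | ~y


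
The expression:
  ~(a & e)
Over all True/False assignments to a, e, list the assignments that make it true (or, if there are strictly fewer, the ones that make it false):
is false only for:
  a=True, e=True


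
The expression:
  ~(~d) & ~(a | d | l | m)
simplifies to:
False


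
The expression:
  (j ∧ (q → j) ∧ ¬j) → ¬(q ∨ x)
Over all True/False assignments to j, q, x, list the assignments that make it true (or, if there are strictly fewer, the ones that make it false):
is always true.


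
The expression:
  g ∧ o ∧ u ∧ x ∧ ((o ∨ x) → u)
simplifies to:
g ∧ o ∧ u ∧ x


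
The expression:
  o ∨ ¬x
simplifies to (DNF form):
o ∨ ¬x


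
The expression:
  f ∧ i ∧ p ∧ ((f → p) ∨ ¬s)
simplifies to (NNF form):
f ∧ i ∧ p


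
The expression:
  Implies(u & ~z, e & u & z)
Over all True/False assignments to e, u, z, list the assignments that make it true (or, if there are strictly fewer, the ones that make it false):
is false only for:
  e=False, u=True, z=False;
  e=True, u=True, z=False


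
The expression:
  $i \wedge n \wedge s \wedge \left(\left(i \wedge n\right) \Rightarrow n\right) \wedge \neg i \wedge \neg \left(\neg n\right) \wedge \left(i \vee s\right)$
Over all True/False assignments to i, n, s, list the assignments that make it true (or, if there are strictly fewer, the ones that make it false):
is never true.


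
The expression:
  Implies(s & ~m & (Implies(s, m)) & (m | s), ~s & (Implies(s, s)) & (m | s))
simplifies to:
True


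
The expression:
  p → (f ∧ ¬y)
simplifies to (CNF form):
(f ∨ ¬p) ∧ (¬p ∨ ¬y)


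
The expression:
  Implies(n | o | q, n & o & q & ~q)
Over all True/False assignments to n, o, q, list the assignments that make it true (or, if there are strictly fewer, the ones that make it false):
is true only for:
  n=False, o=False, q=False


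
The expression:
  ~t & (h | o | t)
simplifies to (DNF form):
(h & ~t) | (o & ~t)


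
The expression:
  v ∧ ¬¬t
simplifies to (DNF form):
t ∧ v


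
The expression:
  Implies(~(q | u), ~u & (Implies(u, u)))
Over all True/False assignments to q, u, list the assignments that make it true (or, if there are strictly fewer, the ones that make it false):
is always true.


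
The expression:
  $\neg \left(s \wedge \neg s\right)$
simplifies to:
$\text{True}$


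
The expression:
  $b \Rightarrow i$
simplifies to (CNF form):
$i \vee \neg b$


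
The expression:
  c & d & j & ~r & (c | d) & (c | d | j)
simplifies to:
c & d & j & ~r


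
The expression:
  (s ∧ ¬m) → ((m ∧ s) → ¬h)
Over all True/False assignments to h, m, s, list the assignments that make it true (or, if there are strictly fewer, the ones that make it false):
is always true.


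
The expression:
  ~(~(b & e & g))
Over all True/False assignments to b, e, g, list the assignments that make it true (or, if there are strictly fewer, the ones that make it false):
is true only for:
  b=True, e=True, g=True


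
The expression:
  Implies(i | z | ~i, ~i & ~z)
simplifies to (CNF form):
~i & ~z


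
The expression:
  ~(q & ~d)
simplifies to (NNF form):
d | ~q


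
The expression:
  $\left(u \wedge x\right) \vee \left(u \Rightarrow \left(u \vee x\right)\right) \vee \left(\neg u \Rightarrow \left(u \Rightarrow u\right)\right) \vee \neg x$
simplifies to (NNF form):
$\text{True}$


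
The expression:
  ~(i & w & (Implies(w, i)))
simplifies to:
~i | ~w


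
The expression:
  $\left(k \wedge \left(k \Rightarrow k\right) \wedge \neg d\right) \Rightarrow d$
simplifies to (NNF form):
$d \vee \neg k$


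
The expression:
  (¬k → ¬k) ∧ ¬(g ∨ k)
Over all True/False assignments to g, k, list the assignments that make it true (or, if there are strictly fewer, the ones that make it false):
is true only for:
  g=False, k=False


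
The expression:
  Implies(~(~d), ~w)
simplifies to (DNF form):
~d | ~w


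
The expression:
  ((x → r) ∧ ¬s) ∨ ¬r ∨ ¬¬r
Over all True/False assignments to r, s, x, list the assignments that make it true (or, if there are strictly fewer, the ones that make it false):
is always true.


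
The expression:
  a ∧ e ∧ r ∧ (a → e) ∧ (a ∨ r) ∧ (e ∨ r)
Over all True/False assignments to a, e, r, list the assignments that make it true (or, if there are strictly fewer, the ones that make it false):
is true only for:
  a=True, e=True, r=True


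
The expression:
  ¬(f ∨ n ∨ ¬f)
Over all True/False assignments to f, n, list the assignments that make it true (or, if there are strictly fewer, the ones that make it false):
is never true.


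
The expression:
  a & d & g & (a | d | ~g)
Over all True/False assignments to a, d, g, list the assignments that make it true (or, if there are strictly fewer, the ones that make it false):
is true only for:
  a=True, d=True, g=True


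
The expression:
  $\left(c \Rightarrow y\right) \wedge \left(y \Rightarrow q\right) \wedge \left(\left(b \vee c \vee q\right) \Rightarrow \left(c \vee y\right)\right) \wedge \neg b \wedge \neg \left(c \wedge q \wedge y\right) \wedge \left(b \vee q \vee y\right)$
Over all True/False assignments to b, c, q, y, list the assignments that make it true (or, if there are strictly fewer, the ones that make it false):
is true only for:
  b=False, c=False, q=True, y=True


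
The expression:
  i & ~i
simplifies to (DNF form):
False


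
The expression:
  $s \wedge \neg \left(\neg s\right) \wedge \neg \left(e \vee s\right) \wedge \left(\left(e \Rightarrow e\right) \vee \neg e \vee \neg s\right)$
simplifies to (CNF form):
$\text{False}$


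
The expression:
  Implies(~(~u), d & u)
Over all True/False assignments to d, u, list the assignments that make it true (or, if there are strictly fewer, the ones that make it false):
is false only for:
  d=False, u=True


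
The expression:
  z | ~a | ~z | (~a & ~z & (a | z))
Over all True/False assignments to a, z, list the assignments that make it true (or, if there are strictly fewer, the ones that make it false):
is always true.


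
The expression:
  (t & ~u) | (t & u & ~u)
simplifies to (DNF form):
t & ~u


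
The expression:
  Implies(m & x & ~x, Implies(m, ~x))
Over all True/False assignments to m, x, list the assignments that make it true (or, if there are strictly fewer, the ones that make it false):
is always true.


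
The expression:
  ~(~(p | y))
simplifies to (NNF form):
p | y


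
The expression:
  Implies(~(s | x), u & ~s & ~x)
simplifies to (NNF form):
s | u | x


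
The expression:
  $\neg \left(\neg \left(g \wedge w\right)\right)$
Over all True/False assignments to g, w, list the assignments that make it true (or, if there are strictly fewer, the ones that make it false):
is true only for:
  g=True, w=True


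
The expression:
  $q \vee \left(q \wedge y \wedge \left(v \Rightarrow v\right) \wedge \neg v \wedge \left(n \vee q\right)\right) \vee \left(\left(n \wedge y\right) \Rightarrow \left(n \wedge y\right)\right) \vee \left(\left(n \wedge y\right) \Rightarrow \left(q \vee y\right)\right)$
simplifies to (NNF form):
$\text{True}$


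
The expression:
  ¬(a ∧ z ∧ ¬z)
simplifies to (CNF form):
True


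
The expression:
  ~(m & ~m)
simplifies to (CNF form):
True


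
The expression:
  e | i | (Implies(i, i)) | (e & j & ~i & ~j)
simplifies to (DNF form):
True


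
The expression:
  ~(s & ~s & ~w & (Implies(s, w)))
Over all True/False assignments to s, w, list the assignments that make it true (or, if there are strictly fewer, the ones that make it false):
is always true.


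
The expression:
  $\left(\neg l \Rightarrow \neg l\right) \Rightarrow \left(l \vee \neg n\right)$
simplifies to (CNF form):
$l \vee \neg n$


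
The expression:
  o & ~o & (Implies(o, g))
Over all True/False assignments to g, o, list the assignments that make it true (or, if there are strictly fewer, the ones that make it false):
is never true.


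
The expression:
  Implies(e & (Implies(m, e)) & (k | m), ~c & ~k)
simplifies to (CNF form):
(~e | ~k) & (~c | ~e | ~m)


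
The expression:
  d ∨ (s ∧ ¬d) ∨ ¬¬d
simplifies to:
d ∨ s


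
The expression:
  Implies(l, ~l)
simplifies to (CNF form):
~l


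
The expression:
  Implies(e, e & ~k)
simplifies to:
~e | ~k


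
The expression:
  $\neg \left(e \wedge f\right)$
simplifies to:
$\neg e \vee \neg f$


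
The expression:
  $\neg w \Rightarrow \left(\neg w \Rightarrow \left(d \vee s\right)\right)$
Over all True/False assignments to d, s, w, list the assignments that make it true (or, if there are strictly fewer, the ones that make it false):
is false only for:
  d=False, s=False, w=False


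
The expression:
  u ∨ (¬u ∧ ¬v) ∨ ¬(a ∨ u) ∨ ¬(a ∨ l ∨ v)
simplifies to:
u ∨ ¬a ∨ ¬v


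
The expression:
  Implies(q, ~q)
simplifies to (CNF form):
~q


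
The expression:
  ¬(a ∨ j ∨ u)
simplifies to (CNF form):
¬a ∧ ¬j ∧ ¬u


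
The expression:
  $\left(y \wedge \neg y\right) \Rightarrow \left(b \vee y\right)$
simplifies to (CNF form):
$\text{True}$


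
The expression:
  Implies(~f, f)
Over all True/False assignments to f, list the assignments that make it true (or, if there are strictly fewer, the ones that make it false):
is true only for:
  f=True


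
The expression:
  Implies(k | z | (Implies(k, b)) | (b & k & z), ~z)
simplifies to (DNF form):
~z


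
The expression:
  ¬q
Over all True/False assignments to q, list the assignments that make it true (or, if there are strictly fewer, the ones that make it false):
is true only for:
  q=False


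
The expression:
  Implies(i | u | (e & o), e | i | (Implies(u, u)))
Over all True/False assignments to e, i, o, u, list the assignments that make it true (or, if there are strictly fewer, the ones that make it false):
is always true.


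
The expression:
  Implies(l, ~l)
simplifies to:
~l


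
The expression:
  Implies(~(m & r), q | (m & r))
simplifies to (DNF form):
q | (m & r)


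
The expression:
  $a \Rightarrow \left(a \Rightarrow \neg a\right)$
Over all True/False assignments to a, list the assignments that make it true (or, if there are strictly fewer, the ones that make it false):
is true only for:
  a=False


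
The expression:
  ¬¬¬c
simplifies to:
¬c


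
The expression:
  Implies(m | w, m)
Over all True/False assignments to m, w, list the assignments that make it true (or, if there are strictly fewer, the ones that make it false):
is false only for:
  m=False, w=True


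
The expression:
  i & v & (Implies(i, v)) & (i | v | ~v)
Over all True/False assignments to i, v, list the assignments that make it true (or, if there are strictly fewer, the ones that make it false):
is true only for:
  i=True, v=True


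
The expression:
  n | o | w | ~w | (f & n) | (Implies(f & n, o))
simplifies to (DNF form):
True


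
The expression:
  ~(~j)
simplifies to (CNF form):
j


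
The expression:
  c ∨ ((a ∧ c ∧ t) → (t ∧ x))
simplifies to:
True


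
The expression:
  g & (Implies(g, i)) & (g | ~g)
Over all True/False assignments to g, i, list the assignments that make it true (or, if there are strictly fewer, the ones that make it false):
is true only for:
  g=True, i=True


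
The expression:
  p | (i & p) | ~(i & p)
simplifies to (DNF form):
True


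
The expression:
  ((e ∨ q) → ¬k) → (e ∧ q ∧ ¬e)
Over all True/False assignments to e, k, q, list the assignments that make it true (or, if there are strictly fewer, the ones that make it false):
is true only for:
  e=False, k=True, q=True;
  e=True, k=True, q=False;
  e=True, k=True, q=True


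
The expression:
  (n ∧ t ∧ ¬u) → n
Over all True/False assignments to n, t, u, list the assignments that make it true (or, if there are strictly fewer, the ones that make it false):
is always true.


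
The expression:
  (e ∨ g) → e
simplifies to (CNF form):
e ∨ ¬g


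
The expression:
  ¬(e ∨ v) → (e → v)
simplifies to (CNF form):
True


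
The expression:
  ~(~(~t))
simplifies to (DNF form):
~t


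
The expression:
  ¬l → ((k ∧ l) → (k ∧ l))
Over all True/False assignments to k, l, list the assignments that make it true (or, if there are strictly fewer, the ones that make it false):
is always true.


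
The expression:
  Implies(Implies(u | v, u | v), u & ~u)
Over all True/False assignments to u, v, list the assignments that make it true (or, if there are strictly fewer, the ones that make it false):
is never true.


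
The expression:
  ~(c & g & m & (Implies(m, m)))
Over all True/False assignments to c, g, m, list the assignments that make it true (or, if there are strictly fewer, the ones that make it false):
is false only for:
  c=True, g=True, m=True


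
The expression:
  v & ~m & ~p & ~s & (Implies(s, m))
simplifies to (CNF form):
v & ~m & ~p & ~s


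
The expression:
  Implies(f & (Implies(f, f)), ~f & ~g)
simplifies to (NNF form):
~f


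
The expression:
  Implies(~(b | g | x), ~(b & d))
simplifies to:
True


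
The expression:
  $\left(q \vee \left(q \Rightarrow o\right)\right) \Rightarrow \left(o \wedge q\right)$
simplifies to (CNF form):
$o \wedge q$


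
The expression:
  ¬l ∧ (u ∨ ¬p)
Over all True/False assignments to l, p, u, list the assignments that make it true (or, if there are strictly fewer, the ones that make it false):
is true only for:
  l=False, p=False, u=False;
  l=False, p=False, u=True;
  l=False, p=True, u=True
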